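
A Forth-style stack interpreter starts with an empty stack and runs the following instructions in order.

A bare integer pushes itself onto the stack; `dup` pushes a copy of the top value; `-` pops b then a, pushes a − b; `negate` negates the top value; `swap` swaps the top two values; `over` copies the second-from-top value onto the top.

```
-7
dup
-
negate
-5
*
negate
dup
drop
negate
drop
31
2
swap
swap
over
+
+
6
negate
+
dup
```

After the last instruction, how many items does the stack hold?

2

-7     → [-7]
dup    → [-7, -7]
-      → [0]
negate → [0]
-5     → [0, -5]
*      → [0]
negate → [0]
dup    → [0, 0]
drop   → [0]
negate → [0]
drop   → []
31     → [31]
2      → [31, 2]
swap   → [2, 31]
swap   → [31, 2]
over   → [31, 2, 31]
+      → [31, 33]
+      → [64]
6      → [64, 6]
negate → [64, -6]
+      → [58]
dup    → [58, 58]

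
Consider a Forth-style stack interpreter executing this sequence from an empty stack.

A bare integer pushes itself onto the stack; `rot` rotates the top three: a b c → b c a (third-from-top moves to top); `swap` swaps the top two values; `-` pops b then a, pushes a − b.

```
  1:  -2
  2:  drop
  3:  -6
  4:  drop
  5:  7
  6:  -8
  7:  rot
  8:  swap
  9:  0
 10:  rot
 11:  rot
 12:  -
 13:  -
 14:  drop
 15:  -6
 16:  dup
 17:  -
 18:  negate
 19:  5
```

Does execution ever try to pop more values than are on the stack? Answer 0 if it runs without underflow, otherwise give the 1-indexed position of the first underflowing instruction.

-2   -> [-2]
drop -> []
-6   -> [-6]
drop -> []
7    -> [7]
-8   -> [7, -8]
rot  — needs 3 operands, stack has 2 → underflow

7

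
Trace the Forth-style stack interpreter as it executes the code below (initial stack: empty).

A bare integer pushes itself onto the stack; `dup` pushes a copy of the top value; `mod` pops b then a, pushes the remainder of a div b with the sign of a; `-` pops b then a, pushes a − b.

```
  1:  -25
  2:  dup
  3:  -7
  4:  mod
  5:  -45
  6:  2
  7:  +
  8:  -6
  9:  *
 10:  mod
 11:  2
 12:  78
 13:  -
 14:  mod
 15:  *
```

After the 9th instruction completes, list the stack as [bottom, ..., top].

-25 : [-25]
dup : [-25, -25]
-7  : [-25, -25, -7]
mod : [-25, -4]
-45 : [-25, -4, -45]
2   : [-25, -4, -45, 2]
+   : [-25, -4, -43]
-6  : [-25, -4, -43, -6]
*   : [-25, -4, 258]

[-25, -4, 258]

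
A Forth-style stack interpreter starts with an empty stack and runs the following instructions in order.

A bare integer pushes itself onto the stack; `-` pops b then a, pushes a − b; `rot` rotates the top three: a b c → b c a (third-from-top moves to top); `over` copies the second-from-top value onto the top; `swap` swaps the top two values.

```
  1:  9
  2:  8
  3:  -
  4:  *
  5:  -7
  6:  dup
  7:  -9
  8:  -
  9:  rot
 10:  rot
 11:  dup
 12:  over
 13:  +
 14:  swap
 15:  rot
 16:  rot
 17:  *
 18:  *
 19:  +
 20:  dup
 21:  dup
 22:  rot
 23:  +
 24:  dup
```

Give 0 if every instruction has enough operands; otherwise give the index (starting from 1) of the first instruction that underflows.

9  9
8  9 8
-  1
*  — needs 2 operands, stack has 1 → underflow

4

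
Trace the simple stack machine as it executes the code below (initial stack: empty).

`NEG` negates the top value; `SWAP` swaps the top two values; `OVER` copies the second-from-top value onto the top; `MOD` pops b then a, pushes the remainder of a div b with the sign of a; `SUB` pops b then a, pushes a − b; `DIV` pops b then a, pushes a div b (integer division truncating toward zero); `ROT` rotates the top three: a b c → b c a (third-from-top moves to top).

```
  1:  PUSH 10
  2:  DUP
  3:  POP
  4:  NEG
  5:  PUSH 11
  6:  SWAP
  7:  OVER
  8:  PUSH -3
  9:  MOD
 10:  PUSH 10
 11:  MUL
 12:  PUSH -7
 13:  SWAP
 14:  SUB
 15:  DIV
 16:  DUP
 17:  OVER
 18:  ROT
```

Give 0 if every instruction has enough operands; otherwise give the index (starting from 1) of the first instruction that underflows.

0

PUSH 10 : [10]
DUP     : [10, 10]
POP     : [10]
NEG     : [-10]
PUSH 11 : [-10, 11]
SWAP    : [11, -10]
OVER    : [11, -10, 11]
PUSH -3 : [11, -10, 11, -3]
MOD     : [11, -10, 2]
PUSH 10 : [11, -10, 2, 10]
MUL     : [11, -10, 20]
PUSH -7 : [11, -10, 20, -7]
SWAP    : [11, -10, -7, 20]
SUB     : [11, -10, -27]
DIV     : [11, 0]
DUP     : [11, 0, 0]
OVER    : [11, 0, 0, 0]
ROT     : [11, 0, 0, 0]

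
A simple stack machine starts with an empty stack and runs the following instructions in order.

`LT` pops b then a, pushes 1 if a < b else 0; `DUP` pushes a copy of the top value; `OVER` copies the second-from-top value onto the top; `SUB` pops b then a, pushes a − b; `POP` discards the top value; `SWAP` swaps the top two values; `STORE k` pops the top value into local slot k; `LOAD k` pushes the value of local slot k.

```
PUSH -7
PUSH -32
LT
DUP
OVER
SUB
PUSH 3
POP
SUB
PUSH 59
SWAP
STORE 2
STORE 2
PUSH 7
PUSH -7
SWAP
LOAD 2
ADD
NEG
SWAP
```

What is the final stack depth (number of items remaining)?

2

PUSH -7   -7
PUSH -32  -7 -32
LT        0
DUP       0 0
OVER      0 0 0
SUB       0 0
PUSH 3    0 0 3
POP       0 0
SUB       0
PUSH 59   0 59
SWAP      59 0
STORE 2   59
STORE 2   (empty)
PUSH 7    7
PUSH -7   7 -7
SWAP      -7 7
LOAD 2    -7 7 59
ADD       -7 66
NEG       -7 -66
SWAP      -66 -7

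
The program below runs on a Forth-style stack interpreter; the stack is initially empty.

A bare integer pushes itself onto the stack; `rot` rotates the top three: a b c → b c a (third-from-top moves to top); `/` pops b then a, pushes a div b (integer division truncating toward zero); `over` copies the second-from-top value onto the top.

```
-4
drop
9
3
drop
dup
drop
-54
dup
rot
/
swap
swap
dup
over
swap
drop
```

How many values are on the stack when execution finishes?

-4   → [-4]
drop → []
9    → [9]
3    → [9, 3]
drop → [9]
dup  → [9, 9]
drop → [9]
-54  → [9, -54]
dup  → [9, -54, -54]
rot  → [-54, -54, 9]
/    → [-54, -6]
swap → [-6, -54]
swap → [-54, -6]
dup  → [-54, -6, -6]
over → [-54, -6, -6, -6]
swap → [-54, -6, -6, -6]
drop → [-54, -6, -6]

3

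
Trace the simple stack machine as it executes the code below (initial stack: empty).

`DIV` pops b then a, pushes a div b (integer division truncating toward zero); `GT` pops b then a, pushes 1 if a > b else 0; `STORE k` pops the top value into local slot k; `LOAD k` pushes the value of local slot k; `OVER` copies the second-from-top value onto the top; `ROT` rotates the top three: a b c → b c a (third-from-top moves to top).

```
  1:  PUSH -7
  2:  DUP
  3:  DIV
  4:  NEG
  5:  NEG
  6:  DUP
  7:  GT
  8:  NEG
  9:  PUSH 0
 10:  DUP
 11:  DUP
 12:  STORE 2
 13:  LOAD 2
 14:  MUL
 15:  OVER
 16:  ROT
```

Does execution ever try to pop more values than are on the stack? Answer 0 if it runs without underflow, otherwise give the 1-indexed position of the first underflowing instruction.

PUSH -7 -> -7
DUP     -> -7 -7
DIV     -> 1
NEG     -> -1
NEG     -> 1
DUP     -> 1 1
GT      -> 0
NEG     -> 0
PUSH 0  -> 0 0
DUP     -> 0 0 0
DUP     -> 0 0 0 0
STORE 2 -> 0 0 0
LOAD 2  -> 0 0 0 0
MUL     -> 0 0 0
OVER    -> 0 0 0 0
ROT     -> 0 0 0 0

0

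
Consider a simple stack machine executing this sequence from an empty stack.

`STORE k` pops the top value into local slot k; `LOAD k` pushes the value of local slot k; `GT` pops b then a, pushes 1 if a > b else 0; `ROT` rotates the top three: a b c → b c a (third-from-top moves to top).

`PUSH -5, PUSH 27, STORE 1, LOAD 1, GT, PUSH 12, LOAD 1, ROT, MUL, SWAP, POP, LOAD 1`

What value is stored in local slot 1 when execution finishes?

27

PUSH -5  -5
PUSH 27  -5 27
STORE 1  -5
LOAD 1   -5 27
GT       0
PUSH 12  0 12
LOAD 1   0 12 27
ROT      12 27 0
MUL      12 0
SWAP     0 12
POP      0
LOAD 1   0 27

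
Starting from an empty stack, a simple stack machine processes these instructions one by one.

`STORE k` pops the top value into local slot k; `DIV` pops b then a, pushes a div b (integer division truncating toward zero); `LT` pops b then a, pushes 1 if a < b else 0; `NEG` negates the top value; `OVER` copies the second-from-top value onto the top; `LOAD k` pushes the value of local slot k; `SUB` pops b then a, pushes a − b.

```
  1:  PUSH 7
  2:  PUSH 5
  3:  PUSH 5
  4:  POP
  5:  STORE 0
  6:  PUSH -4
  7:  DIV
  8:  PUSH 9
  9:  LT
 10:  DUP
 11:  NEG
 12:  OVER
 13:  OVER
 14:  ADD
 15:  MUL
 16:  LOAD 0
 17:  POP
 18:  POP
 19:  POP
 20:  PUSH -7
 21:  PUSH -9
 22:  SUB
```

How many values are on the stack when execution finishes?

PUSH 7  -> 7
PUSH 5  -> 7 5
PUSH 5  -> 7 5 5
POP     -> 7 5
STORE 0 -> 7
PUSH -4 -> 7 -4
DIV     -> -1
PUSH 9  -> -1 9
LT      -> 1
DUP     -> 1 1
NEG     -> 1 -1
OVER    -> 1 -1 1
OVER    -> 1 -1 1 -1
ADD     -> 1 -1 0
MUL     -> 1 0
LOAD 0  -> 1 0 5
POP     -> 1 0
POP     -> 1
POP     -> (empty)
PUSH -7 -> -7
PUSH -9 -> -7 -9
SUB     -> 2

1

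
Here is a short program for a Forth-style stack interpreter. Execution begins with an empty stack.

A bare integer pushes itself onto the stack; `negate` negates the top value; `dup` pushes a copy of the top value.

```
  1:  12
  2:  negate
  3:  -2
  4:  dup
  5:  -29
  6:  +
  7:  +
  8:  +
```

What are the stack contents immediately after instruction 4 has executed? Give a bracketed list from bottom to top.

12     -> 12
negate -> -12
-2     -> -12 -2
dup    -> -12 -2 -2

[-12, -2, -2]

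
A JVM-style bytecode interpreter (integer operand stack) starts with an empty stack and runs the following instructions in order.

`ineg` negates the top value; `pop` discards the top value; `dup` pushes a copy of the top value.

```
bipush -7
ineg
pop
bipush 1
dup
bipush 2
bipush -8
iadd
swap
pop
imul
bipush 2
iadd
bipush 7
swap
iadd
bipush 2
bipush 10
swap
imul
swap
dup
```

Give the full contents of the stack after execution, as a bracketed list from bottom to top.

[20, 3, 3]

bipush -7 : [-7]
ineg      : [7]
pop       : []
bipush 1  : [1]
dup       : [1, 1]
bipush 2  : [1, 1, 2]
bipush -8 : [1, 1, 2, -8]
iadd      : [1, 1, -6]
swap      : [1, -6, 1]
pop       : [1, -6]
imul      : [-6]
bipush 2  : [-6, 2]
iadd      : [-4]
bipush 7  : [-4, 7]
swap      : [7, -4]
iadd      : [3]
bipush 2  : [3, 2]
bipush 10 : [3, 2, 10]
swap      : [3, 10, 2]
imul      : [3, 20]
swap      : [20, 3]
dup       : [20, 3, 3]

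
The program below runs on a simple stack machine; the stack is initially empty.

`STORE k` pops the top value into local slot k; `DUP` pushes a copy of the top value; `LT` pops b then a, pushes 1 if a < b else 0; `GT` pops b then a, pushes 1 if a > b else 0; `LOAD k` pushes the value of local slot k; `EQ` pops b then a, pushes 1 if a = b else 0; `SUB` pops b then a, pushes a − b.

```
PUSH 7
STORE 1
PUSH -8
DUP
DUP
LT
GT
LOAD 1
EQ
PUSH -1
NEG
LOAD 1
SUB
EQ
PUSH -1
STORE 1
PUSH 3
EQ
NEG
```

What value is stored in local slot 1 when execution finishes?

-1

PUSH 7  → 7
STORE 1 → (empty)
PUSH -8 → -8
DUP     → -8 -8
DUP     → -8 -8 -8
LT      → -8 0
GT      → 0
LOAD 1  → 0 7
EQ      → 0
PUSH -1 → 0 -1
NEG     → 0 1
LOAD 1  → 0 1 7
SUB     → 0 -6
EQ      → 0
PUSH -1 → 0 -1
STORE 1 → 0
PUSH 3  → 0 3
EQ      → 0
NEG     → 0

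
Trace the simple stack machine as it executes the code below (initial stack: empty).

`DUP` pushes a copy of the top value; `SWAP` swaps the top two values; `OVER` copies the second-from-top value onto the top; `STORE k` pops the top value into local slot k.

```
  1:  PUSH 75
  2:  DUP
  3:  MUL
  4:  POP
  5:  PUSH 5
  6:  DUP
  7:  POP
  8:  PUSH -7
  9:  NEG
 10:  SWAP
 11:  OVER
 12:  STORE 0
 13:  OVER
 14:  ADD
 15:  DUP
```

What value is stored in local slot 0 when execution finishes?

PUSH 75 : 75
DUP     : 75 75
MUL     : 5625
POP     : (empty)
PUSH 5  : 5
DUP     : 5 5
POP     : 5
PUSH -7 : 5 -7
NEG     : 5 7
SWAP    : 7 5
OVER    : 7 5 7
STORE 0 : 7 5
OVER    : 7 5 7
ADD     : 7 12
DUP     : 7 12 12

7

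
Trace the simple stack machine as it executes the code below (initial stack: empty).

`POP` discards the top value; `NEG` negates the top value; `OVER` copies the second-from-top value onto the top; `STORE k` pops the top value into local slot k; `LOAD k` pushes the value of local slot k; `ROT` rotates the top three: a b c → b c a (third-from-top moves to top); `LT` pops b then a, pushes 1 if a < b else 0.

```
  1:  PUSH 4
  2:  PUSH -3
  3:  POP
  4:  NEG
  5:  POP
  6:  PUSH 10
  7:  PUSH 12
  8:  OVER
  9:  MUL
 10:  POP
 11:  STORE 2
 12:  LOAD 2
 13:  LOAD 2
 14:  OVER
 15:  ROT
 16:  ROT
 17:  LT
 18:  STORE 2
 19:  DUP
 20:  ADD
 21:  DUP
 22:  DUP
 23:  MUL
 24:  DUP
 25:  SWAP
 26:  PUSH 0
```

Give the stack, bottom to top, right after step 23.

PUSH 4  → 4
PUSH -3 → 4 -3
POP     → 4
NEG     → -4
POP     → (empty)
PUSH 10 → 10
PUSH 12 → 10 12
OVER    → 10 12 10
MUL     → 10 120
POP     → 10
STORE 2 → (empty)
LOAD 2  → 10
LOAD 2  → 10 10
OVER    → 10 10 10
ROT     → 10 10 10
ROT     → 10 10 10
LT      → 10 0
STORE 2 → 10
DUP     → 10 10
ADD     → 20
DUP     → 20 20
DUP     → 20 20 20
MUL     → 20 400

[20, 400]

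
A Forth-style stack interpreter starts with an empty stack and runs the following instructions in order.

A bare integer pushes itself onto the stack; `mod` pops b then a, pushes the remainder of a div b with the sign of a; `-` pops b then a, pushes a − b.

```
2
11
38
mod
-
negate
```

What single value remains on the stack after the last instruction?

9

2      → 2
11     → 2 11
38     → 2 11 38
mod    → 2 11
-      → -9
negate → 9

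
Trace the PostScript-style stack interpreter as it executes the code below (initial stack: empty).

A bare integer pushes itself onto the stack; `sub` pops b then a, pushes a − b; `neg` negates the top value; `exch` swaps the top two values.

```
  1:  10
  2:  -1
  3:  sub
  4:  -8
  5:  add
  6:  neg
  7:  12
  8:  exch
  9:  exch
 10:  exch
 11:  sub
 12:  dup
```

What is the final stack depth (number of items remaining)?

10    [10]
-1    [10, -1]
sub   [11]
-8    [11, -8]
add   [3]
neg   [-3]
12    [-3, 12]
exch  [12, -3]
exch  [-3, 12]
exch  [12, -3]
sub   [15]
dup   [15, 15]

2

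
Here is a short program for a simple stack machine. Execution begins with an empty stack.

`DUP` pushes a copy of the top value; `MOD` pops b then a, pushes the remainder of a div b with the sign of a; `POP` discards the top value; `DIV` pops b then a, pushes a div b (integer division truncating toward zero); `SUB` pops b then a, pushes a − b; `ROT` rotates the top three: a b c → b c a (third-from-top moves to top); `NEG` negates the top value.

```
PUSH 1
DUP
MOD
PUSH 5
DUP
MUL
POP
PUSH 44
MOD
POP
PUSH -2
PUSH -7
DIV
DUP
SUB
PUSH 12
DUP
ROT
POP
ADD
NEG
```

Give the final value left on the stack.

-24

PUSH 1  : [1]
DUP     : [1, 1]
MOD     : [0]
PUSH 5  : [0, 5]
DUP     : [0, 5, 5]
MUL     : [0, 25]
POP     : [0]
PUSH 44 : [0, 44]
MOD     : [0]
POP     : []
PUSH -2 : [-2]
PUSH -7 : [-2, -7]
DIV     : [0]
DUP     : [0, 0]
SUB     : [0]
PUSH 12 : [0, 12]
DUP     : [0, 12, 12]
ROT     : [12, 12, 0]
POP     : [12, 12]
ADD     : [24]
NEG     : [-24]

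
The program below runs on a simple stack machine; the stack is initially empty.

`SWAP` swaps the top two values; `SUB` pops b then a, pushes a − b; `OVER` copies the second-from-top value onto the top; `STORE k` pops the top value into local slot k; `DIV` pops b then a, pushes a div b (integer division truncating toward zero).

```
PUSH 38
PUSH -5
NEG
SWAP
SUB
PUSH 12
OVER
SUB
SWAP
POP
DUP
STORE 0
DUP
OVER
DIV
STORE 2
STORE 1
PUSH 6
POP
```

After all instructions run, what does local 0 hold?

PUSH 38 -> [38]
PUSH -5 -> [38, -5]
NEG     -> [38, 5]
SWAP    -> [5, 38]
SUB     -> [-33]
PUSH 12 -> [-33, 12]
OVER    -> [-33, 12, -33]
SUB     -> [-33, 45]
SWAP    -> [45, -33]
POP     -> [45]
DUP     -> [45, 45]
STORE 0 -> [45]
DUP     -> [45, 45]
OVER    -> [45, 45, 45]
DIV     -> [45, 1]
STORE 2 -> [45]
STORE 1 -> []
PUSH 6  -> [6]
POP     -> []

45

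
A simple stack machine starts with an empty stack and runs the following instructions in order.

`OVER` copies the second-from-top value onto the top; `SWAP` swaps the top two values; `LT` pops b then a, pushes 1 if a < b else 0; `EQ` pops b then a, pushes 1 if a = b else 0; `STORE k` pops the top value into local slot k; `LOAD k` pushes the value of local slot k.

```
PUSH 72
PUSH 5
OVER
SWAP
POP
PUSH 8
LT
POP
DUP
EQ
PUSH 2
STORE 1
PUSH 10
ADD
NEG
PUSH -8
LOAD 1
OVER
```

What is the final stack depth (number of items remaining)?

PUSH 72  72
PUSH 5   72 5
OVER     72 5 72
SWAP     72 72 5
POP      72 72
PUSH 8   72 72 8
LT       72 0
POP      72
DUP      72 72
EQ       1
PUSH 2   1 2
STORE 1  1
PUSH 10  1 10
ADD      11
NEG      -11
PUSH -8  -11 -8
LOAD 1   -11 -8 2
OVER     -11 -8 2 -8

4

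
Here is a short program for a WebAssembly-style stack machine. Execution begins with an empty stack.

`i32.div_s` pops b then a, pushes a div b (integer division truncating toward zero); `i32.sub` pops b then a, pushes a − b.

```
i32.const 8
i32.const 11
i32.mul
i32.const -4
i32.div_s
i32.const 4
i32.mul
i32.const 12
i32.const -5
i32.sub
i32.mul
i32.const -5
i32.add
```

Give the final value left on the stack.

i32.const 8   8
i32.const 11  8 11
i32.mul       88
i32.const -4  88 -4
i32.div_s     -22
i32.const 4   -22 4
i32.mul       -88
i32.const 12  -88 12
i32.const -5  -88 12 -5
i32.sub       -88 17
i32.mul       -1496
i32.const -5  -1496 -5
i32.add       -1501

-1501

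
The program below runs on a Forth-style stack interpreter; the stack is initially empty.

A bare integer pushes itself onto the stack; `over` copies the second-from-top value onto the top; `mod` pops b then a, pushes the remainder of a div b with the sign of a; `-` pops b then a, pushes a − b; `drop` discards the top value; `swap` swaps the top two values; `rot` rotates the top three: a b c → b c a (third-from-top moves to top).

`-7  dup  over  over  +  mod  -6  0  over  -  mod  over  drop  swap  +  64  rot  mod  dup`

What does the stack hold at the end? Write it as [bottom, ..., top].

[-7, 1, 1]

-7   -> [-7]
dup  -> [-7, -7]
over -> [-7, -7, -7]
over -> [-7, -7, -7, -7]
+    -> [-7, -7, -14]
mod  -> [-7, -7]
-6   -> [-7, -7, -6]
0    -> [-7, -7, -6, 0]
over -> [-7, -7, -6, 0, -6]
-    -> [-7, -7, -6, 6]
mod  -> [-7, -7, 0]
over -> [-7, -7, 0, -7]
drop -> [-7, -7, 0]
swap -> [-7, 0, -7]
+    -> [-7, -7]
64   -> [-7, -7, 64]
rot  -> [-7, 64, -7]
mod  -> [-7, 1]
dup  -> [-7, 1, 1]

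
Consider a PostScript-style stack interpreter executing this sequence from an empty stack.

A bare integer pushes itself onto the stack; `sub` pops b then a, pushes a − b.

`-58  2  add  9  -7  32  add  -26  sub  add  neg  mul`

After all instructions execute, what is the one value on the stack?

3360

-58  [-58]
2    [-58, 2]
add  [-56]
9    [-56, 9]
-7   [-56, 9, -7]
32   [-56, 9, -7, 32]
add  [-56, 9, 25]
-26  [-56, 9, 25, -26]
sub  [-56, 9, 51]
add  [-56, 60]
neg  [-56, -60]
mul  [3360]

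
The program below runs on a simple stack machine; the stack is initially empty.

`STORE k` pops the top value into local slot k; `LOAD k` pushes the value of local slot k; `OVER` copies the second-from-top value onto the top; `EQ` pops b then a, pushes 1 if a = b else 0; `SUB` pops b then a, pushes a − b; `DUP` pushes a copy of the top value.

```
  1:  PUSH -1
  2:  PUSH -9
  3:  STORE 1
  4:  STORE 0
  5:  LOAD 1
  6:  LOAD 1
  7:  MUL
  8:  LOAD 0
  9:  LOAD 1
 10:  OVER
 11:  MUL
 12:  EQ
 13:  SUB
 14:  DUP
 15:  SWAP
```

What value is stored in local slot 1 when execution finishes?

-9

PUSH -1 → -1
PUSH -9 → -1 -9
STORE 1 → -1
STORE 0 → (empty)
LOAD 1  → -9
LOAD 1  → -9 -9
MUL     → 81
LOAD 0  → 81 -1
LOAD 1  → 81 -1 -9
OVER    → 81 -1 -9 -1
MUL     → 81 -1 9
EQ      → 81 0
SUB     → 81
DUP     → 81 81
SWAP    → 81 81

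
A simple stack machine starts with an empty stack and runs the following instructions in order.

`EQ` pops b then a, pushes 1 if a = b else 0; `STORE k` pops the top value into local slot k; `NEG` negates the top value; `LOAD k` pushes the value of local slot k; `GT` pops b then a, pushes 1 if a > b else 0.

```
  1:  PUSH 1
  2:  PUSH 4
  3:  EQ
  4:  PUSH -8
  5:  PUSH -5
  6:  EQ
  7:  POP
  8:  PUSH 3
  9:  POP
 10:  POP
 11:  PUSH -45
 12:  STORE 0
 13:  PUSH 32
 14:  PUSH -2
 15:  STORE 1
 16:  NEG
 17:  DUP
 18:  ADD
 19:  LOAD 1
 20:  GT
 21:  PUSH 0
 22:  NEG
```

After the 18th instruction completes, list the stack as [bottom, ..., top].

[-64]

PUSH 1   : [1]
PUSH 4   : [1, 4]
EQ       : [0]
PUSH -8  : [0, -8]
PUSH -5  : [0, -8, -5]
EQ       : [0, 0]
POP      : [0]
PUSH 3   : [0, 3]
POP      : [0]
POP      : []
PUSH -45 : [-45]
STORE 0  : []
PUSH 32  : [32]
PUSH -2  : [32, -2]
STORE 1  : [32]
NEG      : [-32]
DUP      : [-32, -32]
ADD      : [-64]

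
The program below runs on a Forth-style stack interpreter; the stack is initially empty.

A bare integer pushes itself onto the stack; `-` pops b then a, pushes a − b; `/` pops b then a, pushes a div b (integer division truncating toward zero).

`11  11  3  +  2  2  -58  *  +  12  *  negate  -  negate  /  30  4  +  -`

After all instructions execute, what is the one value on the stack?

-34

11      11
11      11 11
3       11 11 3
+       11 14
2       11 14 2
2       11 14 2 2
-58     11 14 2 2 -58
*       11 14 2 -116
+       11 14 -114
12      11 14 -114 12
*       11 14 -1368
negate  11 14 1368
-       11 -1354
negate  11 1354
/       0
30      0 30
4       0 30 4
+       0 34
-       -34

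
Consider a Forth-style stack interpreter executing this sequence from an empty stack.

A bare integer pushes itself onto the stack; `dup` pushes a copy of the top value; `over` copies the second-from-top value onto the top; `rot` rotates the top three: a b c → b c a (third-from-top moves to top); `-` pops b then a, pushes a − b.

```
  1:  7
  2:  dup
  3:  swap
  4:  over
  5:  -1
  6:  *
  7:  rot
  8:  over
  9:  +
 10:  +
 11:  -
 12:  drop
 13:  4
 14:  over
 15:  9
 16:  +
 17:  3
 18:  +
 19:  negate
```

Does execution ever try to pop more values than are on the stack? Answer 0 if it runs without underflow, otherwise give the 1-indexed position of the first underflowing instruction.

14

7    -> 7
dup  -> 7 7
swap -> 7 7
over -> 7 7 7
-1   -> 7 7 7 -1
*    -> 7 7 -7
rot  -> 7 -7 7
over -> 7 -7 7 -7
+    -> 7 -7 0
+    -> 7 -7
-    -> 14
drop -> (empty)
4    -> 4
over  — needs 2 operands, stack has 1 → underflow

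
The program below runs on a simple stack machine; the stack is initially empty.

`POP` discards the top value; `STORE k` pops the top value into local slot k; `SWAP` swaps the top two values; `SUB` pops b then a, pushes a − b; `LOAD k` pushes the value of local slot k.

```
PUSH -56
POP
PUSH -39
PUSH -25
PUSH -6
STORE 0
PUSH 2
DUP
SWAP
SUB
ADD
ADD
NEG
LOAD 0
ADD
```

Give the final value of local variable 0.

-6

PUSH -56 : [-56]
POP      : []
PUSH -39 : [-39]
PUSH -25 : [-39, -25]
PUSH -6  : [-39, -25, -6]
STORE 0  : [-39, -25]
PUSH 2   : [-39, -25, 2]
DUP      : [-39, -25, 2, 2]
SWAP     : [-39, -25, 2, 2]
SUB      : [-39, -25, 0]
ADD      : [-39, -25]
ADD      : [-64]
NEG      : [64]
LOAD 0   : [64, -6]
ADD      : [58]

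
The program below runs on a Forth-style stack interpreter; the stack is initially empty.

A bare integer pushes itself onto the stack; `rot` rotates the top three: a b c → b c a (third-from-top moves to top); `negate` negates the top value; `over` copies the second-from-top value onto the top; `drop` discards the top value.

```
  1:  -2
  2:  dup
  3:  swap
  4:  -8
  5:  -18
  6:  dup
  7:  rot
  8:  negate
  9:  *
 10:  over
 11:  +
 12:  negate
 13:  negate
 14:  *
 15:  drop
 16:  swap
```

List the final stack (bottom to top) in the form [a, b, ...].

[-2, -2]

-2      [-2]
dup     [-2, -2]
swap    [-2, -2]
-8      [-2, -2, -8]
-18     [-2, -2, -8, -18]
dup     [-2, -2, -8, -18, -18]
rot     [-2, -2, -18, -18, -8]
negate  [-2, -2, -18, -18, 8]
*       [-2, -2, -18, -144]
over    [-2, -2, -18, -144, -18]
+       [-2, -2, -18, -162]
negate  [-2, -2, -18, 162]
negate  [-2, -2, -18, -162]
*       [-2, -2, 2916]
drop    [-2, -2]
swap    [-2, -2]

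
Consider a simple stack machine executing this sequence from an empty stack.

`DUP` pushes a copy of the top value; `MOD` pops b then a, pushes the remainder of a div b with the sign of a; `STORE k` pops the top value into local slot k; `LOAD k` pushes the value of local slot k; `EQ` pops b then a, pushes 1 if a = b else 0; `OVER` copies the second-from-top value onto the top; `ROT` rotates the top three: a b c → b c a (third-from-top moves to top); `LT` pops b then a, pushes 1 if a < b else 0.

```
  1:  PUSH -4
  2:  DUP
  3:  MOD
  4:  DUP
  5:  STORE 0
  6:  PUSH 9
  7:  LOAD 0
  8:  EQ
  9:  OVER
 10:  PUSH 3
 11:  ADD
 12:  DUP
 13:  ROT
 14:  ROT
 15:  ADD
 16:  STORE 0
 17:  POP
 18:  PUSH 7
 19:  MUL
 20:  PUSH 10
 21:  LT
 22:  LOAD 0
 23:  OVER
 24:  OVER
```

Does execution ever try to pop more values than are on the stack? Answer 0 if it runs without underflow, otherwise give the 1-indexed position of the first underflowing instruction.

0

PUSH -4 -> -4
DUP     -> -4 -4
MOD     -> 0
DUP     -> 0 0
STORE 0 -> 0
PUSH 9  -> 0 9
LOAD 0  -> 0 9 0
EQ      -> 0 0
OVER    -> 0 0 0
PUSH 3  -> 0 0 0 3
ADD     -> 0 0 3
DUP     -> 0 0 3 3
ROT     -> 0 3 3 0
ROT     -> 0 3 0 3
ADD     -> 0 3 3
STORE 0 -> 0 3
POP     -> 0
PUSH 7  -> 0 7
MUL     -> 0
PUSH 10 -> 0 10
LT      -> 1
LOAD 0  -> 1 3
OVER    -> 1 3 1
OVER    -> 1 3 1 3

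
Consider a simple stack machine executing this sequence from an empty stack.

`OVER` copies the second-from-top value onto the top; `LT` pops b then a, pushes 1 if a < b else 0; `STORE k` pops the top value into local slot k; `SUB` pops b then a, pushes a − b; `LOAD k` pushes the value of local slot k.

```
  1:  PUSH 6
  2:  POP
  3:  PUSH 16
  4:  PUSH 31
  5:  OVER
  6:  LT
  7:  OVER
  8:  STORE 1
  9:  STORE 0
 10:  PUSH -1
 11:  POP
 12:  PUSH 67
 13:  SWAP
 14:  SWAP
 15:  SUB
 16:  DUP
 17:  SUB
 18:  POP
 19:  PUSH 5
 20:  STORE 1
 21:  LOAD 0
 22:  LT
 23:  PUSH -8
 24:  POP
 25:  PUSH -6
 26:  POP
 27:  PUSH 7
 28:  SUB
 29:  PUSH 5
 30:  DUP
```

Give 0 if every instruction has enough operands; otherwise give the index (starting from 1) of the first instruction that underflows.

PUSH 6  : 6
POP     : (empty)
PUSH 16 : 16
PUSH 31 : 16 31
OVER    : 16 31 16
LT      : 16 0
OVER    : 16 0 16
STORE 1 : 16 0
STORE 0 : 16
PUSH -1 : 16 -1
POP     : 16
PUSH 67 : 16 67
SWAP    : 67 16
SWAP    : 16 67
SUB     : -51
DUP     : -51 -51
SUB     : 0
POP     : (empty)
PUSH 5  : 5
STORE 1 : (empty)
LOAD 0  : 0
LT  — needs 2 operands, stack has 1 → underflow

22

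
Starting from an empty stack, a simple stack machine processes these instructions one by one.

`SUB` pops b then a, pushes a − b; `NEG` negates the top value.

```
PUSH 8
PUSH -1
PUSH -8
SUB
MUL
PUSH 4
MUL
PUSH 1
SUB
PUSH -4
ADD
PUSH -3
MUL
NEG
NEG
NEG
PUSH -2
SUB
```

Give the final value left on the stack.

659

PUSH 8  : [8]
PUSH -1 : [8, -1]
PUSH -8 : [8, -1, -8]
SUB     : [8, 7]
MUL     : [56]
PUSH 4  : [56, 4]
MUL     : [224]
PUSH 1  : [224, 1]
SUB     : [223]
PUSH -4 : [223, -4]
ADD     : [219]
PUSH -3 : [219, -3]
MUL     : [-657]
NEG     : [657]
NEG     : [-657]
NEG     : [657]
PUSH -2 : [657, -2]
SUB     : [659]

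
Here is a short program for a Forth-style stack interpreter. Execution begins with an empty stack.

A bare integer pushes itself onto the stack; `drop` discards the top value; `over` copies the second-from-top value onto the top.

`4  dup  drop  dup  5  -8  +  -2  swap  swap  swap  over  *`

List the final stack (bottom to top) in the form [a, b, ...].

[4, 4, -2, 6]

4     4
dup   4 4
drop  4
dup   4 4
5     4 4 5
-8    4 4 5 -8
+     4 4 -3
-2    4 4 -3 -2
swap  4 4 -2 -3
swap  4 4 -3 -2
swap  4 4 -2 -3
over  4 4 -2 -3 -2
*     4 4 -2 6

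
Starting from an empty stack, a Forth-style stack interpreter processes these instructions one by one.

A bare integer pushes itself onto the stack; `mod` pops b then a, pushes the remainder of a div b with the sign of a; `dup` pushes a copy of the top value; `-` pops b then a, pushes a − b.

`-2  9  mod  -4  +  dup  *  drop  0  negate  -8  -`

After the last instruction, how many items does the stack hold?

1

-2      -2
9       -2 9
mod     -2
-4      -2 -4
+       -6
dup     -6 -6
*       36
drop    (empty)
0       0
negate  0
-8      0 -8
-       8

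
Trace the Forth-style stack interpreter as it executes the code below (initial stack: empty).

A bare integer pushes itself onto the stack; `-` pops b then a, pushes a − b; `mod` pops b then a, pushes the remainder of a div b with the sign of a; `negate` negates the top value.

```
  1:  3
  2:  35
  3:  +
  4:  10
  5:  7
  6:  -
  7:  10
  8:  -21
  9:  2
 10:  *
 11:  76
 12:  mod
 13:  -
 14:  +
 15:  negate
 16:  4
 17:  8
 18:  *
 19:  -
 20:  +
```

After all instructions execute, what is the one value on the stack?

3      -> 3
35     -> 3 35
+      -> 38
10     -> 38 10
7      -> 38 10 7
-      -> 38 3
10     -> 38 3 10
-21    -> 38 3 10 -21
2      -> 38 3 10 -21 2
*      -> 38 3 10 -42
76     -> 38 3 10 -42 76
mod    -> 38 3 10 -42
-      -> 38 3 52
+      -> 38 55
negate -> 38 -55
4      -> 38 -55 4
8      -> 38 -55 4 8
*      -> 38 -55 32
-      -> 38 -87
+      -> -49

-49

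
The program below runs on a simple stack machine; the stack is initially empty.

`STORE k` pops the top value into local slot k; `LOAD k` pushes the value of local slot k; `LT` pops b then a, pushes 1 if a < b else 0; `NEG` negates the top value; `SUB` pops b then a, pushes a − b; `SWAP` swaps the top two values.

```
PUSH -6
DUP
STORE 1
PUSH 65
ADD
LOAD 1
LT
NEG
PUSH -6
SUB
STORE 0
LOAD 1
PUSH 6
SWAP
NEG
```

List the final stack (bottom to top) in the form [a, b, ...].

[6, 6]

PUSH -6  [-6]
DUP      [-6, -6]
STORE 1  [-6]
PUSH 65  [-6, 65]
ADD      [59]
LOAD 1   [59, -6]
LT       [0]
NEG      [0]
PUSH -6  [0, -6]
SUB      [6]
STORE 0  []
LOAD 1   [-6]
PUSH 6   [-6, 6]
SWAP     [6, -6]
NEG      [6, 6]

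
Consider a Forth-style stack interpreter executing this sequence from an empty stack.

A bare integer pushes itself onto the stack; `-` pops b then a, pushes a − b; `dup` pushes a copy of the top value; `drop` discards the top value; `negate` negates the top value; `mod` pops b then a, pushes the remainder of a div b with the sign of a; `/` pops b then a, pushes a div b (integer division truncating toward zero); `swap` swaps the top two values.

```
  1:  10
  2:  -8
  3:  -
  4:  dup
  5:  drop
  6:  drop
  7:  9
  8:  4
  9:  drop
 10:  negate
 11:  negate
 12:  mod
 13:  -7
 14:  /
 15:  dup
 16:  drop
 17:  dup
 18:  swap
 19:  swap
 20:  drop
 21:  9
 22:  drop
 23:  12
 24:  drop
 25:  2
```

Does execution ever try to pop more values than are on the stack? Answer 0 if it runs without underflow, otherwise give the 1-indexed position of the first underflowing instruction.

12

10     -> 10
-8     -> 10 -8
-      -> 18
dup    -> 18 18
drop   -> 18
drop   -> (empty)
9      -> 9
4      -> 9 4
drop   -> 9
negate -> -9
negate -> 9
mod  — needs 2 operands, stack has 1 → underflow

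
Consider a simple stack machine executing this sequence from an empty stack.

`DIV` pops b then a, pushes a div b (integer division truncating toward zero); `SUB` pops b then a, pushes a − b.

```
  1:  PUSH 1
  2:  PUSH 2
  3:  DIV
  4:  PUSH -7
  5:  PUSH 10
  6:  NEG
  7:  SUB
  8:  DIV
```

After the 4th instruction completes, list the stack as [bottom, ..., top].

[0, -7]

PUSH 1  : [1]
PUSH 2  : [1, 2]
DIV     : [0]
PUSH -7 : [0, -7]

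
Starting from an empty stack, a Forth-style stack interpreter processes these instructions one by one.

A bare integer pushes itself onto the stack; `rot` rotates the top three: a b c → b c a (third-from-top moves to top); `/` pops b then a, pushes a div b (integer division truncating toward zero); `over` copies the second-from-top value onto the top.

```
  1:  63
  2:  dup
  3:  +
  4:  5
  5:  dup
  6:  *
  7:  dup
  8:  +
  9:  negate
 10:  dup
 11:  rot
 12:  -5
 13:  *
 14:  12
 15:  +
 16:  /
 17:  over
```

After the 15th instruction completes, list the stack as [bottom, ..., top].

63     → [63]
dup    → [63, 63]
+      → [126]
5      → [126, 5]
dup    → [126, 5, 5]
*      → [126, 25]
dup    → [126, 25, 25]
+      → [126, 50]
negate → [126, -50]
dup    → [126, -50, -50]
rot    → [-50, -50, 126]
-5     → [-50, -50, 126, -5]
*      → [-50, -50, -630]
12     → [-50, -50, -630, 12]
+      → [-50, -50, -618]

[-50, -50, -618]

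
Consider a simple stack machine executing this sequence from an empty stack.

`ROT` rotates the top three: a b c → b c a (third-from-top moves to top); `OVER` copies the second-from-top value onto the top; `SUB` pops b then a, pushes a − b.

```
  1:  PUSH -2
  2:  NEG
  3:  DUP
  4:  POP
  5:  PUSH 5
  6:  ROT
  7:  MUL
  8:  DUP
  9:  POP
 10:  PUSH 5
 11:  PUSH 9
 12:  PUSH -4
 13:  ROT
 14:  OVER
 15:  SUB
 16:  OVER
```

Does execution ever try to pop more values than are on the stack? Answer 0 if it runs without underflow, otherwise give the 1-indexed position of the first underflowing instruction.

6

PUSH -2 : -2
NEG     : 2
DUP     : 2 2
POP     : 2
PUSH 5  : 2 5
ROT  — needs 3 operands, stack has 2 → underflow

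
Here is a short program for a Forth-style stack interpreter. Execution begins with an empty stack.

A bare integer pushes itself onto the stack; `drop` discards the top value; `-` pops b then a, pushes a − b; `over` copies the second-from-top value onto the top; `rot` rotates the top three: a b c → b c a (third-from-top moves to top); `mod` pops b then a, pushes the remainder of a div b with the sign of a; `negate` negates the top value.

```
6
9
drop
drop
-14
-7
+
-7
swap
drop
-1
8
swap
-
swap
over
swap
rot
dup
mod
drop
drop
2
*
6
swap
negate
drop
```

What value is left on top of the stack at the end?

6      : [6]
9      : [6, 9]
drop   : [6]
drop   : []
-14    : [-14]
-7     : [-14, -7]
+      : [-21]
-7     : [-21, -7]
swap   : [-7, -21]
drop   : [-7]
-1     : [-7, -1]
8      : [-7, -1, 8]
swap   : [-7, 8, -1]
-      : [-7, 9]
swap   : [9, -7]
over   : [9, -7, 9]
swap   : [9, 9, -7]
rot    : [9, -7, 9]
dup    : [9, -7, 9, 9]
mod    : [9, -7, 0]
drop   : [9, -7]
drop   : [9]
2      : [9, 2]
*      : [18]
6      : [18, 6]
swap   : [6, 18]
negate : [6, -18]
drop   : [6]

6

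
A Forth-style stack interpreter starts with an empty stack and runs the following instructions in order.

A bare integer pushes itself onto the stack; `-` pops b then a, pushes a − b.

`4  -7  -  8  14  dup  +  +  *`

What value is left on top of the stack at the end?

396

4   -> 4
-7  -> 4 -7
-   -> 11
8   -> 11 8
14  -> 11 8 14
dup -> 11 8 14 14
+   -> 11 8 28
+   -> 11 36
*   -> 396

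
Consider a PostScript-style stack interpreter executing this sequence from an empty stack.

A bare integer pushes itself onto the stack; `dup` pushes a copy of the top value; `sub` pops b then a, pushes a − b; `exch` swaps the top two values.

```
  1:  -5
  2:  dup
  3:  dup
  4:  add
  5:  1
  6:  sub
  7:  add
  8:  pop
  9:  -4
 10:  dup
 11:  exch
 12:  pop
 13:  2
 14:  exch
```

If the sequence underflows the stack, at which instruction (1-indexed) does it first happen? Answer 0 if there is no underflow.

0

-5   → [-5]
dup  → [-5, -5]
dup  → [-5, -5, -5]
add  → [-5, -10]
1    → [-5, -10, 1]
sub  → [-5, -11]
add  → [-16]
pop  → []
-4   → [-4]
dup  → [-4, -4]
exch → [-4, -4]
pop  → [-4]
2    → [-4, 2]
exch → [2, -4]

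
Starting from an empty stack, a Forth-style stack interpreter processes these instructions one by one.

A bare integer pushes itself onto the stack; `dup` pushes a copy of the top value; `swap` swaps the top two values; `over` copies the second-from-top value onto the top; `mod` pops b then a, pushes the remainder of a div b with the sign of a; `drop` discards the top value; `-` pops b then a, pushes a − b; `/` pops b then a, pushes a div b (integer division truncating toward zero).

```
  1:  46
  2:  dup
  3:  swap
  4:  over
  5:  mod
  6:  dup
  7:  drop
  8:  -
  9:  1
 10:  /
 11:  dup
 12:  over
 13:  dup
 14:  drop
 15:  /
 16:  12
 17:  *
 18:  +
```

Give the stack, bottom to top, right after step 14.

46   -> 46
dup  -> 46 46
swap -> 46 46
over -> 46 46 46
mod  -> 46 0
dup  -> 46 0 0
drop -> 46 0
-    -> 46
1    -> 46 1
/    -> 46
dup  -> 46 46
over -> 46 46 46
dup  -> 46 46 46 46
drop -> 46 46 46

[46, 46, 46]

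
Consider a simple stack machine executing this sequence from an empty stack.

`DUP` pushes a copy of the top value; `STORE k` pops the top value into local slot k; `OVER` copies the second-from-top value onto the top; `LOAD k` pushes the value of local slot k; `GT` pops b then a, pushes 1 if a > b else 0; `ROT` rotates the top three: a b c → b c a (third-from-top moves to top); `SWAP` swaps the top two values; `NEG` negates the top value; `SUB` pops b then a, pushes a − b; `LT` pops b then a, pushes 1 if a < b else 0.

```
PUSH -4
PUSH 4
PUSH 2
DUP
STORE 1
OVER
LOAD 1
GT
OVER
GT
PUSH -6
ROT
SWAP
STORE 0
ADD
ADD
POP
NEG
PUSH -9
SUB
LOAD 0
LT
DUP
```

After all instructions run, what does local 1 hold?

2

PUSH -4 : -4
PUSH 4  : -4 4
PUSH 2  : -4 4 2
DUP     : -4 4 2 2
STORE 1 : -4 4 2
OVER    : -4 4 2 4
LOAD 1  : -4 4 2 4 2
GT      : -4 4 2 1
OVER    : -4 4 2 1 2
GT      : -4 4 2 0
PUSH -6 : -4 4 2 0 -6
ROT     : -4 4 0 -6 2
SWAP    : -4 4 0 2 -6
STORE 0 : -4 4 0 2
ADD     : -4 4 2
ADD     : -4 6
POP     : -4
NEG     : 4
PUSH -9 : 4 -9
SUB     : 13
LOAD 0  : 13 -6
LT      : 0
DUP     : 0 0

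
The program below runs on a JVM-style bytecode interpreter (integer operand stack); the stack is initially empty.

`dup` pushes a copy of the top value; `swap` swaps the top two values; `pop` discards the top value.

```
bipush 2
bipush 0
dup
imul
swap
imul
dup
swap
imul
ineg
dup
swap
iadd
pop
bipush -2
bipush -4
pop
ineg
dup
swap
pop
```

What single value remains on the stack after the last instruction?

bipush 2  -> 2
bipush 0  -> 2 0
dup       -> 2 0 0
imul      -> 2 0
swap      -> 0 2
imul      -> 0
dup       -> 0 0
swap      -> 0 0
imul      -> 0
ineg      -> 0
dup       -> 0 0
swap      -> 0 0
iadd      -> 0
pop       -> (empty)
bipush -2 -> -2
bipush -4 -> -2 -4
pop       -> -2
ineg      -> 2
dup       -> 2 2
swap      -> 2 2
pop       -> 2

2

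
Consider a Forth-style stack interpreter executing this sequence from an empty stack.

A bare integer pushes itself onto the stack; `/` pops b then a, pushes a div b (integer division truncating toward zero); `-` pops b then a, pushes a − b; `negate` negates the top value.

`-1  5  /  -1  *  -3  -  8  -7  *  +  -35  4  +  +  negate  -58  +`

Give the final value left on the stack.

-1      [-1]
5       [-1, 5]
/       [0]
-1      [0, -1]
*       [0]
-3      [0, -3]
-       [3]
8       [3, 8]
-7      [3, 8, -7]
*       [3, -56]
+       [-53]
-35     [-53, -35]
4       [-53, -35, 4]
+       [-53, -31]
+       [-84]
negate  [84]
-58     [84, -58]
+       [26]

26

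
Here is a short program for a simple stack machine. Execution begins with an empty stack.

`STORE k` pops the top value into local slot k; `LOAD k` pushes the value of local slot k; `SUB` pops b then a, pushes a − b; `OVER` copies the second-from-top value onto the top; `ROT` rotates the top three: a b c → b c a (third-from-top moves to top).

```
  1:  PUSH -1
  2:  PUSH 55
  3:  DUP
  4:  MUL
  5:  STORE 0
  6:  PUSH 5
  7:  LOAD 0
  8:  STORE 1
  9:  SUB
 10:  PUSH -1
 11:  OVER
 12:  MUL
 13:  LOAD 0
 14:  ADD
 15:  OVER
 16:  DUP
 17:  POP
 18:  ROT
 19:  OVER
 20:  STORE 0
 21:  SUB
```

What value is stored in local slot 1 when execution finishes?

3025

PUSH -1 -> -1
PUSH 55 -> -1 55
DUP     -> -1 55 55
MUL     -> -1 3025
STORE 0 -> -1
PUSH 5  -> -1 5
LOAD 0  -> -1 5 3025
STORE 1 -> -1 5
SUB     -> -6
PUSH -1 -> -6 -1
OVER    -> -6 -1 -6
MUL     -> -6 6
LOAD 0  -> -6 6 3025
ADD     -> -6 3031
OVER    -> -6 3031 -6
DUP     -> -6 3031 -6 -6
POP     -> -6 3031 -6
ROT     -> 3031 -6 -6
OVER    -> 3031 -6 -6 -6
STORE 0 -> 3031 -6 -6
SUB     -> 3031 0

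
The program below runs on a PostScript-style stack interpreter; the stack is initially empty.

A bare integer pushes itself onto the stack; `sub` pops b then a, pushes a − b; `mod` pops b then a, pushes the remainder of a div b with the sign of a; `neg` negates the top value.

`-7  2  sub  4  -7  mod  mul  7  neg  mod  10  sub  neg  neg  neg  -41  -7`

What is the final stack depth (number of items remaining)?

3

-7  → [-7]
2   → [-7, 2]
sub → [-9]
4   → [-9, 4]
-7  → [-9, 4, -7]
mod → [-9, 4]
mul → [-36]
7   → [-36, 7]
neg → [-36, -7]
mod → [-1]
10  → [-1, 10]
sub → [-11]
neg → [11]
neg → [-11]
neg → [11]
-41 → [11, -41]
-7  → [11, -41, -7]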